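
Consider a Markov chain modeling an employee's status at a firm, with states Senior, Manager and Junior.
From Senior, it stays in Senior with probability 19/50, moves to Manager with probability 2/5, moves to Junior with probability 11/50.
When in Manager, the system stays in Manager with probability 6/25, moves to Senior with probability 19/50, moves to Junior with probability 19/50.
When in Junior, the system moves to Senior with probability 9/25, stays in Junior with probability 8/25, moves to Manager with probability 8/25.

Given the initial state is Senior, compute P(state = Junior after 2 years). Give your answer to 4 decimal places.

0.3060

Sum over the intermediate state after 1 year:
P = P(Senior→Senior)·P(Senior→Junior) + P(Senior→Manager)·P(Manager→Junior) + P(Senior→Junior)·P(Junior→Junior)
  = 0.38×0.22 + 0.4×0.38 + 0.22×0.32
  = 0.0836 + 0.1520 + 0.0704 = 0.3060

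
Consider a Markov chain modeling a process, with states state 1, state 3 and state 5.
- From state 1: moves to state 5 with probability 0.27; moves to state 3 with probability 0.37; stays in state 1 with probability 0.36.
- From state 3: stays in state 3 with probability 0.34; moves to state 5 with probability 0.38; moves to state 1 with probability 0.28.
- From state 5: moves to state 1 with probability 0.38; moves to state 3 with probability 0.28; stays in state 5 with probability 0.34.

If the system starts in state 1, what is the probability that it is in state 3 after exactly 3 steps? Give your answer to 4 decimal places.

Propagate the distribution vector 3 steps from state 1.
After 0 steps: (1.0000, 0.0000, 0.0000)
After 1 step: (0.3600, 0.3700, 0.2700)
After 2 steps: (0.3358, 0.3346, 0.3296)
After 3 steps: (0.3398, 0.3303, 0.3299)
P(in state 3 after 3 steps) = 0.3303

0.3303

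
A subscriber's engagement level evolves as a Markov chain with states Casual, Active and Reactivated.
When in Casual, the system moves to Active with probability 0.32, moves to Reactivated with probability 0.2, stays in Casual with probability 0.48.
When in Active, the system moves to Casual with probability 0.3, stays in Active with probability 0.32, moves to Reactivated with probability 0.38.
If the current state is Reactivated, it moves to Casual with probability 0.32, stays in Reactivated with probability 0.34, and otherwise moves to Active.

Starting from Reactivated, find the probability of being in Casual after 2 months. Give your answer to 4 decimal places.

0.3644

Sum over the intermediate state after 1 month:
P = P(Reactivated→Casual)·P(Casual→Casual) + P(Reactivated→Active)·P(Active→Casual) + P(Reactivated→Reactivated)·P(Reactivated→Casual)
  = 0.32×0.48 + 0.34×0.3 + 0.34×0.32
  = 0.1536 + 0.1020 + 0.1088 = 0.3644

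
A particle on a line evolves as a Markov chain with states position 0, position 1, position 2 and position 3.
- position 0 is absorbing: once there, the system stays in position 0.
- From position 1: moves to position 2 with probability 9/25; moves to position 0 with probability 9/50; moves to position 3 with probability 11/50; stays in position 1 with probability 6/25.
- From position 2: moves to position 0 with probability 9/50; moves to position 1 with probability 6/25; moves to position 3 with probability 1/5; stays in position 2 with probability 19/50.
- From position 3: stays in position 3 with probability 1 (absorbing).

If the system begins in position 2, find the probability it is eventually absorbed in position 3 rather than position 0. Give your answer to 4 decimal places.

0.5322

Let h(s) be the probability of absorption at position 3 starting from transient state s. Then h(position 3) = 1 and h(position 0) = 0. By first-step analysis:
h(position 1) = 0.18·0 + 0.24·h(position 1) + 0.36·h(position 2) + 0.22·1
h(position 2) = 0.18·0 + 0.24·h(position 1) + 0.38·h(position 2) + 0.2·1
Solving: h(position 1) = 0.5416, h(position 2) = 0.5322.
Starting from position 2, the probability is 0.5322.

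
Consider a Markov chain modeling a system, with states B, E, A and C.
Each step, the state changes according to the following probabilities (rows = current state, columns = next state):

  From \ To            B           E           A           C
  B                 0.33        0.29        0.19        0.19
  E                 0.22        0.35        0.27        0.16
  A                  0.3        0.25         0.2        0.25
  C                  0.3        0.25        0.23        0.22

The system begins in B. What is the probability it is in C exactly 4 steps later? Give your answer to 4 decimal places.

Propagate the distribution vector 4 steps from B.
After 0 steps: (1.0000, 0.0000, 0.0000, 0.0000)
After 1 step: (0.3300, 0.2900, 0.1900, 0.1900)
After 2 steps: (0.2867, 0.2922, 0.2227, 0.1984)
After 3 steps: (0.2852, 0.2907, 0.2235, 0.2005)
After 4 steps: (0.2853, 0.2905, 0.2235, 0.2007)
P(in C after 4 steps) = 0.2007

0.2007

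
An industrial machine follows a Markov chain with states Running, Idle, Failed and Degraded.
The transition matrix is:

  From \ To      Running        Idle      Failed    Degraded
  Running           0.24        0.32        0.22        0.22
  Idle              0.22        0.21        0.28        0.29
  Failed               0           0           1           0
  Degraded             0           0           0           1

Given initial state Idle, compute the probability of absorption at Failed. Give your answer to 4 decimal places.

Let h(s) be the probability of absorption at Failed starting from transient state s. Then h(Failed) = 1 and h(Degraded) = 0. By first-step analysis:
h(Running) = 0.24·h(Running) + 0.32·h(Idle) + 0.22·1 + 0.22·0
h(Idle) = 0.22·h(Running) + 0.21·h(Idle) + 0.28·1 + 0.29·0
Solving: h(Running) = 0.4970, h(Idle) = 0.4928.
Starting from Idle, the probability is 0.4928.

0.4928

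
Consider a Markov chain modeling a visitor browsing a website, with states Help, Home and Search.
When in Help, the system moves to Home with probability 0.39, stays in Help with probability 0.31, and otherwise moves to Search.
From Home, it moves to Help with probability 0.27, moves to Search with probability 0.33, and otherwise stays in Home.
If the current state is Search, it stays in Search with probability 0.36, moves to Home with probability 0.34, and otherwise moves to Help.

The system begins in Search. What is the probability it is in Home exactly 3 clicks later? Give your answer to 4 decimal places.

Propagate the distribution vector 3 clicks from Search.
After 0 clicks: (0.0000, 0.0000, 1.0000)
After 1 click: (0.3000, 0.3400, 0.3600)
After 2 clicks: (0.2928, 0.3754, 0.3318)
After 3 clicks: (0.2917, 0.3772, 0.3312)
P(in Home after 3 clicks) = 0.3772

0.3772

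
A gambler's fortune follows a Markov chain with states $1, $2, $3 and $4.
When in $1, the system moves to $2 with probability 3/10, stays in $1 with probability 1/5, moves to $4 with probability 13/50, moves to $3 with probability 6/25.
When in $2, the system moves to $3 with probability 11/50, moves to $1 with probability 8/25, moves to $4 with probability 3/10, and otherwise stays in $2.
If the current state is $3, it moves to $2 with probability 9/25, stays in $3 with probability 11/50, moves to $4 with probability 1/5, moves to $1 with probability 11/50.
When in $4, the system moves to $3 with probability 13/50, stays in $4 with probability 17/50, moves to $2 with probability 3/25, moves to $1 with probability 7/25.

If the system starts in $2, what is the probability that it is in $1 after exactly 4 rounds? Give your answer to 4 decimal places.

Propagate the distribution vector 4 rounds from $2.
After 0 rounds: (0.0000, 1.0000, 0.0000, 0.0000)
After 1 round: (0.3200, 0.1600, 0.2200, 0.3000)
After 2 rounds: (0.2476, 0.2368, 0.2384, 0.2772)
After 3 rounds: (0.2554, 0.2313, 0.2360, 0.2773)
After 4 rounds: (0.2547, 0.2319, 0.2362, 0.2773)
P(in $1 after 4 rounds) = 0.2547

0.2547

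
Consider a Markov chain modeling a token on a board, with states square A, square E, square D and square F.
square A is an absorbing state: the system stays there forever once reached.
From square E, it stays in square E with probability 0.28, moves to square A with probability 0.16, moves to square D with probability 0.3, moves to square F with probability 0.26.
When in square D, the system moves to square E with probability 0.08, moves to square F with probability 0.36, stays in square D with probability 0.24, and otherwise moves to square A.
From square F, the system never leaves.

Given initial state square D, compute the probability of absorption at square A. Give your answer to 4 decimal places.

Let h(s) be the probability of absorption at square A starting from transient state s. Then h(square A) = 1 and h(square F) = 0. By first-step analysis:
h(square E) = 0.16·1 + 0.28·h(square E) + 0.3·h(square D) + 0.26·0
h(square D) = 0.32·1 + 0.08·h(square E) + 0.24·h(square D) + 0.36·0
Solving: h(square E) = 0.4159, h(square D) = 0.4648.
Starting from square D, the probability is 0.4648.

0.4648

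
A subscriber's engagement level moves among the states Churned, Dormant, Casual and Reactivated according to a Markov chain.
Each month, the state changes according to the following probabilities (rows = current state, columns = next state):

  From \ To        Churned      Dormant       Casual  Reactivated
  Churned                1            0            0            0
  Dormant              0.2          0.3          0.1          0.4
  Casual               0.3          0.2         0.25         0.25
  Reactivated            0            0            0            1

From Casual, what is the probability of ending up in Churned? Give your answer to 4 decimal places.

0.4950

Let h(s) be the probability of absorption at Churned starting from transient state s. Then h(Churned) = 1 and h(Reactivated) = 0. By first-step analysis:
h(Dormant) = 0.2·1 + 0.3·h(Dormant) + 0.1·h(Casual) + 0.4·0
h(Casual) = 0.3·1 + 0.2·h(Dormant) + 0.25·h(Casual) + 0.25·0
Solving: h(Dormant) = 0.3564, h(Casual) = 0.4950.
Starting from Casual, the probability is 0.4950.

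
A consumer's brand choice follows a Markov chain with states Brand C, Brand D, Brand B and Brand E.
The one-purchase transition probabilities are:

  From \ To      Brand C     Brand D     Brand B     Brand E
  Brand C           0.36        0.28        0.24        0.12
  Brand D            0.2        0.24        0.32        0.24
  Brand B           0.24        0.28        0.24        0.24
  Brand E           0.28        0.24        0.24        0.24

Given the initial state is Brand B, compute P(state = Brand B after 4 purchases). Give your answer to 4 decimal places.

0.2609

Propagate the distribution vector 4 purchases from Brand B.
After 0 purchases: (0.0000, 0.0000, 1.0000, 0.0000)
After 1 purchase: (0.2400, 0.2800, 0.2400, 0.2400)
After 2 purchases: (0.2672, 0.2592, 0.2624, 0.2112)
After 3 purchases: (0.2701, 0.2612, 0.2607, 0.2079)
After 4 purchases: (0.2703, 0.2612, 0.2609, 0.2076)
P(in Brand B after 4 purchases) = 0.2609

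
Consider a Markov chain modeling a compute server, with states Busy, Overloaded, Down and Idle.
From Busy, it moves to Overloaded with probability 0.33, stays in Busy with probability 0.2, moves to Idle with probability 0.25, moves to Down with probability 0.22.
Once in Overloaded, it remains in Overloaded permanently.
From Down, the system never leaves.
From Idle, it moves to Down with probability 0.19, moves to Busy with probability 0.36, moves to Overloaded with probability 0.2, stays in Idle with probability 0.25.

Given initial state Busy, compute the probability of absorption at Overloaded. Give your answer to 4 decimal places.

0.5833

Let h(s) be the probability of absorption at Overloaded starting from transient state s. Then h(Overloaded) = 1 and h(Down) = 0. By first-step analysis:
h(Busy) = 0.2·h(Busy) + 0.33·1 + 0.22·0 + 0.25·h(Idle)
h(Idle) = 0.36·h(Busy) + 0.2·1 + 0.19·0 + 0.25·h(Idle)
Solving: h(Busy) = 0.5833, h(Idle) = 0.5467.
Starting from Busy, the probability is 0.5833.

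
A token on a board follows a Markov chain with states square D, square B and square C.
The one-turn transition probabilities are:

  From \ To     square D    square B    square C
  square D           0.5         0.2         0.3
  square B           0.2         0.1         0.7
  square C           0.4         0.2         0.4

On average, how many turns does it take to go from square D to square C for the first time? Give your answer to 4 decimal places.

Let t(s) be the expected number of turns to first reach square C from state s, with t(square C) = 0. Conditioning on the first turn:
t(square D) = 1 + 0.5·t(square D) + 0.2·t(square B)
t(square B) = 1 + 0.2·t(square D) + 0.1·t(square B)
Solving: t(square D) = 2.6829, t(square B) = 1.7073.
Expected turns from square D to square C: 2.6829.

2.6829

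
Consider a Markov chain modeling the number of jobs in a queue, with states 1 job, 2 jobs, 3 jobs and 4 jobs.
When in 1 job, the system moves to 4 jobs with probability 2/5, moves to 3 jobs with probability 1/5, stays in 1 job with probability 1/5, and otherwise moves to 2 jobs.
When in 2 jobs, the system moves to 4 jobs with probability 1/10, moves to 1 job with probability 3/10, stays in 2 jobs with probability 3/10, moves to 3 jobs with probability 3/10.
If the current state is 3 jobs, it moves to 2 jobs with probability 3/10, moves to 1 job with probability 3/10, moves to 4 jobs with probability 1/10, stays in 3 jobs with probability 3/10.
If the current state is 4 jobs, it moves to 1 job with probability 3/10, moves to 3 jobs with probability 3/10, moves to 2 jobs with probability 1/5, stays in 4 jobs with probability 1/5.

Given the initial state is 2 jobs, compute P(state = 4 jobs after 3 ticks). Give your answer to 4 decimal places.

Propagate the distribution vector 3 ticks from 2 jobs.
After 0 ticks: (0.0000, 1.0000, 0.0000, 0.0000)
After 1 tick: (0.3000, 0.3000, 0.3000, 0.1000)
After 2 ticks: (0.2700, 0.2600, 0.2700, 0.2000)
After 3 ticks: (0.2730, 0.2530, 0.2730, 0.2010)
P(in 4 jobs after 3 ticks) = 0.2010

0.2010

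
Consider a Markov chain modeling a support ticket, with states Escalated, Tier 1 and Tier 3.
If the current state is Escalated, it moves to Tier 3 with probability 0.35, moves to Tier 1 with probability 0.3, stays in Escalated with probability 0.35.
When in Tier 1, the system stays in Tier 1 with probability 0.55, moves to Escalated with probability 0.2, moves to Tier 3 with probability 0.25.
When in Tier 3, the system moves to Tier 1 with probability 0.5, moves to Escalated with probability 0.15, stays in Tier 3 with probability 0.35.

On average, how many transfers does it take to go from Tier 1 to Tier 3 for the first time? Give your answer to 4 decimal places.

Let t(s) be the expected number of transfers to first reach Tier 3 from state s, with t(Tier 3) = 0. Conditioning on the first transfer:
t(Escalated) = 1 + 0.35·t(Escalated) + 0.3·t(Tier 1)
t(Tier 1) = 1 + 0.2·t(Escalated) + 0.55·t(Tier 1)
Solving: t(Escalated) = 3.2258, t(Tier 1) = 3.6559.
Expected transfers from Tier 1 to Tier 3: 3.6559.

3.6559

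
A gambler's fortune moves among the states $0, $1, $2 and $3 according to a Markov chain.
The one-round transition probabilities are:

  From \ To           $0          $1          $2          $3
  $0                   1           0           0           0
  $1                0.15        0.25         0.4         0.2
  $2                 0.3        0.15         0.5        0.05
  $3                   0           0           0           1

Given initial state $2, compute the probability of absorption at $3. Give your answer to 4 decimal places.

Let h(s) be the probability of absorption at $3 starting from transient state s. Then h($3) = 1 and h($0) = 0. By first-step analysis:
h($1) = 0.15·0 + 0.25·h($1) + 0.4·h($2) + 0.2·1
h($2) = 0.3·0 + 0.15·h($1) + 0.5·h($2) + 0.05·1
Solving: h($1) = 0.3810, h($2) = 0.2143.
Starting from $2, the probability is 0.2143.

0.2143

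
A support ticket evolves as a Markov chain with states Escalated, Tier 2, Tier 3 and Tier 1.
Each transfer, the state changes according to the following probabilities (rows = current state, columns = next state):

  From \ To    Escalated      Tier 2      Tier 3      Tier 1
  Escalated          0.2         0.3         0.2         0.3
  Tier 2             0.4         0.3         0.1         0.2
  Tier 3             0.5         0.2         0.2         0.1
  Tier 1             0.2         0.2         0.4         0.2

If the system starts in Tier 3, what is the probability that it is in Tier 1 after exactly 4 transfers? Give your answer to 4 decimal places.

0.2095

Propagate the distribution vector 4 transfers from Tier 3.
After 0 transfers: (0.0000, 0.0000, 1.0000, 0.0000)
After 1 transfer: (0.5000, 0.2000, 0.2000, 0.1000)
After 2 transfers: (0.3000, 0.2700, 0.2000, 0.2300)
After 3 transfers: (0.3140, 0.2570, 0.2190, 0.2100)
After 4 transfers: (0.3171, 0.2571, 0.2163, 0.2095)
P(in Tier 1 after 4 transfers) = 0.2095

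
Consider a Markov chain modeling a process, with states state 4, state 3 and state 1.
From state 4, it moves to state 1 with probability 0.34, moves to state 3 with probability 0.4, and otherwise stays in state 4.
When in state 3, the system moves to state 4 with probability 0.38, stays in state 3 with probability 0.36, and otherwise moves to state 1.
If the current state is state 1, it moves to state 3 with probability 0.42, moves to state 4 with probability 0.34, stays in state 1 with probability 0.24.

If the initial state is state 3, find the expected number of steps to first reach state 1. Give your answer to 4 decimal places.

Let t(s) be the expected number of steps to first reach state 1 from state s, with t(state 1) = 0. Conditioning on the first step:
t(state 4) = 1 + 0.26·t(state 4) + 0.4·t(state 3)
t(state 3) = 1 + 0.38·t(state 4) + 0.36·t(state 3)
Solving: t(state 4) = 3.2338, t(state 3) = 3.4826.
Expected steps from state 3 to state 1: 3.4826.

3.4826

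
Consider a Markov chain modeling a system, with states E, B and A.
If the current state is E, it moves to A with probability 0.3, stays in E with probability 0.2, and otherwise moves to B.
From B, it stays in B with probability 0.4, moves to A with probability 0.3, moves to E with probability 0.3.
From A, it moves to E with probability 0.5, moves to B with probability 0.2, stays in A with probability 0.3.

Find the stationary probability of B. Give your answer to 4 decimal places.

0.3727

Let the stationary distribution be π with π = πP and π_1 + π_2 + π_3 = 1.
π_1 = 0.2·π_1 + 0.3·π_2 + 0.5·π_3
π_2 = 0.5·π_1 + 0.4·π_2 + 0.2·π_3
Solving with the normalization constraint gives π = (0.3273, 0.3727, 0.3000).
So the stationary probability of B is 0.3727.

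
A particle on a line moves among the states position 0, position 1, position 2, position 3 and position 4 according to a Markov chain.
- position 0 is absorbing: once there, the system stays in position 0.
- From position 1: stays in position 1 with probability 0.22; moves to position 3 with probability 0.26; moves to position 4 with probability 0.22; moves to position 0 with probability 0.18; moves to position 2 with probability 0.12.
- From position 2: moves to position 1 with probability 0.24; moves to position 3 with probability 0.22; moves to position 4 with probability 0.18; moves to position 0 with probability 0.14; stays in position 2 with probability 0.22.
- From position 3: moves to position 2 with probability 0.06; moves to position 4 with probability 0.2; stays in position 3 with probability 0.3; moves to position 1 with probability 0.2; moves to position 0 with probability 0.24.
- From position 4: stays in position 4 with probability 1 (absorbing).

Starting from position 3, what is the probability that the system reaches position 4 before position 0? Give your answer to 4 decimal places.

0.4804

Let h(s) be the probability of absorption at position 4 starting from transient state s. Then h(position 4) = 1 and h(position 0) = 0. By first-step analysis:
h(position 1) = 0.18·0 + 0.22·h(position 1) + 0.12·h(position 2) + 0.26·h(position 3) + 0.22·1
h(position 2) = 0.14·0 + 0.24·h(position 1) + 0.22·h(position 2) + 0.22·h(position 3) + 0.18·1
h(position 3) = 0.24·0 + 0.2·h(position 1) + 0.06·h(position 2) + 0.3·h(position 3) + 0.2·1
Solving: h(position 1) = 0.5233, h(position 2) = 0.5273, h(position 3) = 0.4804.
Starting from position 3, the probability is 0.4804.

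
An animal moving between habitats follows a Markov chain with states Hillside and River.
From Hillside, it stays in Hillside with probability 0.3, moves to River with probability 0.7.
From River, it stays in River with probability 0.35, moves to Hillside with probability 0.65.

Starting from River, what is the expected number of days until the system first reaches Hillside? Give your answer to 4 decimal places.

Let t(s) be the expected number of days to first reach Hillside from state s, with t(Hillside) = 0. Conditioning on the first day:
t(River) = 1 + 0.35·t(River)
Solving: t(River) = 1.5385.
Expected days from River to Hillside: 1.5385.

1.5385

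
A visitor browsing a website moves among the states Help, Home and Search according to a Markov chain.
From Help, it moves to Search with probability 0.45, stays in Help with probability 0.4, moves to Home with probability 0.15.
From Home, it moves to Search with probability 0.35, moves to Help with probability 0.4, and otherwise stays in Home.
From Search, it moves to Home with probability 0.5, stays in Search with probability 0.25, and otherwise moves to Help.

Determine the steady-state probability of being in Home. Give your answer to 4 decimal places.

Let the stationary distribution be π with π = πP and π_1 + π_2 + π_3 = 1.
π_1 = 0.4·π_1 + 0.4·π_2 + 0.25·π_3
π_2 = 0.15·π_1 + 0.25·π_2 + 0.5·π_3
Solving with the normalization constraint gives π = (0.3475, 0.3027, 0.3498).
So the stationary probability of Home is 0.3027.

0.3027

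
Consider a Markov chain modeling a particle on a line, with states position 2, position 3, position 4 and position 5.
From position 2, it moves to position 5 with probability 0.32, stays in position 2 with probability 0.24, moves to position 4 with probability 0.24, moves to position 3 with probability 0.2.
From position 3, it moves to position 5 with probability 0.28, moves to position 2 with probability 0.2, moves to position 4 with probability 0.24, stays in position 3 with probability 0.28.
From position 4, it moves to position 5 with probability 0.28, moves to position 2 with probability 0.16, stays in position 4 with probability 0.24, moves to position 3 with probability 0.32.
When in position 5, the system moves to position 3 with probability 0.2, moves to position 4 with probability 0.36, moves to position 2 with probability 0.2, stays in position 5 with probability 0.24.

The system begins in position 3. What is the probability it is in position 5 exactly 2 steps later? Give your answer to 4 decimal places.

0.2768

Propagate the distribution vector 2 steps from position 3.
After 0 steps: (0.0000, 1.0000, 0.0000, 0.0000)
After 1 step: (0.2000, 0.2800, 0.2400, 0.2800)
After 2 steps: (0.1984, 0.2512, 0.2736, 0.2768)
P(in position 5 after 2 steps) = 0.2768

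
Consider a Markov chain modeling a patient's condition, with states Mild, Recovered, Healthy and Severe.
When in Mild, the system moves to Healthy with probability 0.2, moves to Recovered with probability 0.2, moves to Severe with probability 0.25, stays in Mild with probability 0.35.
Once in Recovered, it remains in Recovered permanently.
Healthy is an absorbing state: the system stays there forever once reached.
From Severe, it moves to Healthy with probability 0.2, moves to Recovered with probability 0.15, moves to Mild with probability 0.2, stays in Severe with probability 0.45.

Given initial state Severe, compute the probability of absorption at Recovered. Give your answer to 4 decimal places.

0.4472

Let h(s) be the probability of absorption at Recovered starting from transient state s. Then h(Recovered) = 1 and h(Healthy) = 0. By first-step analysis:
h(Mild) = 0.35·h(Mild) + 0.2·1 + 0.2·0 + 0.25·h(Severe)
h(Severe) = 0.2·h(Mild) + 0.15·1 + 0.2·0 + 0.45·h(Severe)
Solving: h(Mild) = 0.4797, h(Severe) = 0.4472.
Starting from Severe, the probability is 0.4472.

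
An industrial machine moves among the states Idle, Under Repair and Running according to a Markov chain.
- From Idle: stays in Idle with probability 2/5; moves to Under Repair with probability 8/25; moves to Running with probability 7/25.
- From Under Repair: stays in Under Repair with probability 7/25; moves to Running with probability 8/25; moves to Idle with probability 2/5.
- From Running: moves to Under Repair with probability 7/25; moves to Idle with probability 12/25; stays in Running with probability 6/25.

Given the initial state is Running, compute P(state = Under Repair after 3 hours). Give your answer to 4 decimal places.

0.2968

Propagate the distribution vector 3 hours from Running.
After 0 hours: (0.0000, 0.0000, 1.0000)
After 1 hour: (0.4800, 0.2800, 0.2400)
After 2 hours: (0.4192, 0.2992, 0.2816)
After 3 hours: (0.4225, 0.2968, 0.2807)
P(in Under Repair after 3 hours) = 0.2968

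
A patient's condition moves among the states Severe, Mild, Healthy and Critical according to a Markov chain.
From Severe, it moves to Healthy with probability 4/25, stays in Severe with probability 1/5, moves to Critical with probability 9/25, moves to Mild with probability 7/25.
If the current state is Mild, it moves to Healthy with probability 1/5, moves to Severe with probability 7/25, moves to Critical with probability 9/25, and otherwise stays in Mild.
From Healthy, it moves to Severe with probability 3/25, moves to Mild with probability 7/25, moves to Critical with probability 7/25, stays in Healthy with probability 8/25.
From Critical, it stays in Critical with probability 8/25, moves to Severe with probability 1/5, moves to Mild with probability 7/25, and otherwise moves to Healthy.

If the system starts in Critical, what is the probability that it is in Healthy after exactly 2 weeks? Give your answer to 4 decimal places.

0.2160

Propagate the distribution vector 2 weeks from Critical.
After 0 weeks: (0.0000, 0.0000, 0.0000, 1.0000)
After 1 week: (0.2000, 0.2800, 0.2000, 0.3200)
After 2 weeks: (0.2064, 0.2464, 0.2160, 0.3312)
P(in Healthy after 2 weeks) = 0.2160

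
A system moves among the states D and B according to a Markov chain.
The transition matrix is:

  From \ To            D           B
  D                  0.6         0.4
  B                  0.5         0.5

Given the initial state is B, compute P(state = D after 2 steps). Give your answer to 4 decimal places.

0.5500

Sum over the intermediate state after 1 step:
P = P(B→D)·P(D→D) + P(B→B)·P(B→D)
  = 0.5×0.6 + 0.5×0.5
  = 0.3000 + 0.2500 = 0.5500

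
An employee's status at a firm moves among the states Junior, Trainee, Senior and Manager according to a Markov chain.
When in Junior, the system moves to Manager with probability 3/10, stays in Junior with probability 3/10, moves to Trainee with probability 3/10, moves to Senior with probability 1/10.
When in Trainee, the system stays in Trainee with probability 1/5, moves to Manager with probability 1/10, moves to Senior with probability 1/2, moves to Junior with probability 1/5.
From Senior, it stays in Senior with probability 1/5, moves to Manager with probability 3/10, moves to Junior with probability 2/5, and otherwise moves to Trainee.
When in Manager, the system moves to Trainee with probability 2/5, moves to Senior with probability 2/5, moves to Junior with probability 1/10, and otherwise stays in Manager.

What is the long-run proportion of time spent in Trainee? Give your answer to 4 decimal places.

0.2395

Let the stationary distribution be π with π = πP and π_1 + π_2 + π_3 + π_4 = 1.
π_1 = 0.3·π_1 + 0.2·π_2 + 0.4·π_3 + 0.1·π_4
π_2 = 0.3·π_1 + 0.2·π_2 + 0.1·π_3 + 0.4·π_4
π_3 = 0.1·π_1 + 0.5·π_2 + 0.2·π_3 + 0.4·π_4
Solving with the normalization constraint gives π = (0.2628, 0.2395, 0.2876, 0.2101).
So the stationary probability of Trainee is 0.2395.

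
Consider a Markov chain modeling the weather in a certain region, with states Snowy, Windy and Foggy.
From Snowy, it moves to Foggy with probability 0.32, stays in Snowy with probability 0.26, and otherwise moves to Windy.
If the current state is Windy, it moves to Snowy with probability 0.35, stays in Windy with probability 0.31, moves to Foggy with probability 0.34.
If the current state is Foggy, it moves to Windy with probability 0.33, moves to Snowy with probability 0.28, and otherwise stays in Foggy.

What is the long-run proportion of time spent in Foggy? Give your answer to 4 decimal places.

0.3516

Let the stationary distribution be π with π = πP and π_1 + π_2 + π_3 = 1.
π_1 = 0.26·π_1 + 0.35·π_2 + 0.28·π_3
π_2 = 0.42·π_1 + 0.31·π_2 + 0.33·π_3
Solving with the normalization constraint gives π = (0.2985, 0.3499, 0.3516).
So the stationary probability of Foggy is 0.3516.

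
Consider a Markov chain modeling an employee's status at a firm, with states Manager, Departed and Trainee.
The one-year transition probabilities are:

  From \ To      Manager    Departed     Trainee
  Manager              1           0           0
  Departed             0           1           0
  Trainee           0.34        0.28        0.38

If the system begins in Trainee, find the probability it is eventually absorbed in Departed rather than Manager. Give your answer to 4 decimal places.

Let h(s) be the probability of absorption at Departed starting from transient state s. Then h(Departed) = 1 and h(Manager) = 0. By first-step analysis:
h(Trainee) = 0.34·0 + 0.28·1 + 0.38·h(Trainee)
Solving: h(Trainee) = 0.4516.
Starting from Trainee, the probability is 0.4516.

0.4516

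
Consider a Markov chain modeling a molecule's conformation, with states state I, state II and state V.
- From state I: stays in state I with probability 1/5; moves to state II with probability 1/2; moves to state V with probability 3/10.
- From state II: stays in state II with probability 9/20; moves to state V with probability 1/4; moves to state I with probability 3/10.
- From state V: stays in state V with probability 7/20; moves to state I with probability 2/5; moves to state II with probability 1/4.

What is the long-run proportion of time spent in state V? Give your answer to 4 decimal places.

Let the stationary distribution be π with π = πP and π_1 + π_2 + π_3 = 1.
π_1 = 0.2·π_1 + 0.3·π_2 + 0.4·π_3
π_2 = 0.5·π_1 + 0.45·π_2 + 0.25·π_3
Solving with the normalization constraint gives π = (0.2995, 0.4061, 0.2944).
So the stationary probability of state V is 0.2944.

0.2944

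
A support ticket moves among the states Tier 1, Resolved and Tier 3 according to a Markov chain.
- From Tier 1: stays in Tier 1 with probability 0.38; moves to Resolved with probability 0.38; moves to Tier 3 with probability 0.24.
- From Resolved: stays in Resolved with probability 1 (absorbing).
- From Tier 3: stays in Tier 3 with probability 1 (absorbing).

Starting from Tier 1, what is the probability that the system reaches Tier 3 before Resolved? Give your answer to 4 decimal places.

0.3871

Let h(s) be the probability of absorption at Tier 3 starting from transient state s. Then h(Tier 3) = 1 and h(Resolved) = 0. By first-step analysis:
h(Tier 1) = 0.38·h(Tier 1) + 0.38·0 + 0.24·1
Solving: h(Tier 1) = 0.3871.
Starting from Tier 1, the probability is 0.3871.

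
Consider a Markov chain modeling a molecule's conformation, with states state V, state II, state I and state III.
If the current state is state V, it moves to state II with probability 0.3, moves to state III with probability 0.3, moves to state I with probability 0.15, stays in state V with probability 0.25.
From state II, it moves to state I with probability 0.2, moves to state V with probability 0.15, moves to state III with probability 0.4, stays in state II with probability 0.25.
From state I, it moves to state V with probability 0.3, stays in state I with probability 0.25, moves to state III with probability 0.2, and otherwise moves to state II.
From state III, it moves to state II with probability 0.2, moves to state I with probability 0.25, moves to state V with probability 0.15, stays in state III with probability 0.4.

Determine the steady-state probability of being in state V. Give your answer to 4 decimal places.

0.2029

Let the stationary distribution be π with π = πP and π_1 + π_2 + π_3 + π_4 = 1.
π_1 = 0.25·π_1 + 0.15·π_2 + 0.3·π_3 + 0.15·π_4
π_2 = 0.3·π_1 + 0.25·π_2 + 0.25·π_3 + 0.2·π_4
π_3 = 0.15·π_1 + 0.2·π_2 + 0.25·π_3 + 0.25·π_4
Solving with the normalization constraint gives π = (0.2029, 0.2433, 0.2175, 0.3362).
So the stationary probability of state V is 0.2029.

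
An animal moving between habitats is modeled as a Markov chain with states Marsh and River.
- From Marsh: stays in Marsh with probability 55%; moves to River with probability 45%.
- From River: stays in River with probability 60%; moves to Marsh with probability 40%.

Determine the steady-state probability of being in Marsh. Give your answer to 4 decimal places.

0.4706

Let the stationary distribution be π with π = πP and π_1 + π_2 = 1.
π_1 = 0.55·π_1 + 0.4·π_2
Solving with the normalization constraint gives π = (0.4706, 0.5294).
So the stationary probability of Marsh is 0.4706.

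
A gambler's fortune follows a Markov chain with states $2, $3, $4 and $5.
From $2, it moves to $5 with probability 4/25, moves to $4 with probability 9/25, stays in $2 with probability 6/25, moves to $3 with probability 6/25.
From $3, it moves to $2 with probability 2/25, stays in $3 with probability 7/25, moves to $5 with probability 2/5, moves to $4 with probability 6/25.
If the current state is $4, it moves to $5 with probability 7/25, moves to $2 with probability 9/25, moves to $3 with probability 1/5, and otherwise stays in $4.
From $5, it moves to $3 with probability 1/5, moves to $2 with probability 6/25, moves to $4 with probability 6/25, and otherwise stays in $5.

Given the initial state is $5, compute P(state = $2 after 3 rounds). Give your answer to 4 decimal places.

Propagate the distribution vector 3 rounds from $5.
After 0 rounds: (0.0000, 0.0000, 0.0000, 1.0000)
After 1 round: (0.2400, 0.2000, 0.2400, 0.3200)
After 2 rounds: (0.2368, 0.2256, 0.2496, 0.2880)
After 3 rounds: (0.2339, 0.2275, 0.2484, 0.2902)
P(in $2 after 3 rounds) = 0.2339

0.2339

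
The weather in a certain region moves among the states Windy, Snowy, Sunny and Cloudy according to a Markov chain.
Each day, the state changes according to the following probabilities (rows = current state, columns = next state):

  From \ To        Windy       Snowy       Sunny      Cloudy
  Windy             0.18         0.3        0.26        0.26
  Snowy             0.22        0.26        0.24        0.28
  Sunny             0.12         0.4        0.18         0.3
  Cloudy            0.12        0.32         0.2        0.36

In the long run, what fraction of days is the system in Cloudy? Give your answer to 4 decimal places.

0.3056

Let the stationary distribution be π with π = πP and π_1 + π_2 + π_3 + π_4 = 1.
π_1 = 0.18·π_1 + 0.22·π_2 + 0.12·π_3 + 0.12·π_4
π_2 = 0.3·π_1 + 0.26·π_2 + 0.4·π_3 + 0.32·π_4
π_3 = 0.26·π_1 + 0.24·π_2 + 0.18·π_3 + 0.2·π_4
Solving with the normalization constraint gives π = (0.1612, 0.3153, 0.2179, 0.3056).
So the stationary probability of Cloudy is 0.3056.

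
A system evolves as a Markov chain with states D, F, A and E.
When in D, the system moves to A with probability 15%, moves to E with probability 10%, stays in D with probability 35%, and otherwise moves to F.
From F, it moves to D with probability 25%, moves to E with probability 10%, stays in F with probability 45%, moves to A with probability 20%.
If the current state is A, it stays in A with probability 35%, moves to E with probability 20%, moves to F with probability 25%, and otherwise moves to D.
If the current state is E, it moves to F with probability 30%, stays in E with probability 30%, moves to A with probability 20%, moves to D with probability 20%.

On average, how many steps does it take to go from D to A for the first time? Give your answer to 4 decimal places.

Let t(s) be the expected number of steps to first reach A from state s, with t(A) = 0. Conditioning on the first step:
t(D) = 1 + 0.35·t(D) + 0.4·t(F) + 0.1·t(E)
t(F) = 1 + 0.25·t(D) + 0.45·t(F) + 0.1·t(E)
t(E) = 1 + 0.2·t(D) + 0.3·t(F) + 0.3·t(E)
Solving: t(D) = 5.6611, t(F) = 5.3631, t(E) = 5.3445.
Expected steps from D to A: 5.6611.

5.6611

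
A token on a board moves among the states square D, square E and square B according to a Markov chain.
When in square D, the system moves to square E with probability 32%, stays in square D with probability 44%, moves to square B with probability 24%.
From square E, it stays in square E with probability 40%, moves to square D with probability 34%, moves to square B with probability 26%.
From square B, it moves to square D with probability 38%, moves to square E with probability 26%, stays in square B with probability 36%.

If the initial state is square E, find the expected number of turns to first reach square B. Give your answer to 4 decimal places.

3.9613

Let t(s) be the expected number of turns to first reach square B from state s, with t(square B) = 0. Conditioning on the first turn:
t(square D) = 1 + 0.44·t(square D) + 0.32·t(square E)
t(square E) = 1 + 0.34·t(square D) + 0.4·t(square E)
Solving: t(square D) = 4.0493, t(square E) = 3.9613.
Expected turns from square E to square B: 3.9613.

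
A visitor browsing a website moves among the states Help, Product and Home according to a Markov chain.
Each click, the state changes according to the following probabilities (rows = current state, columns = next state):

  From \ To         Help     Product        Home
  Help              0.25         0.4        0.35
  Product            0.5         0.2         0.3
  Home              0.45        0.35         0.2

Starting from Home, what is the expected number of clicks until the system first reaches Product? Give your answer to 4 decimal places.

Let t(s) be the expected number of clicks to first reach Product from state s, with t(Product) = 0. Conditioning on the first click:
t(Help) = 1 + 0.25·t(Help) + 0.35·t(Home)
t(Home) = 1 + 0.45·t(Help) + 0.2·t(Home)
Solving: t(Help) = 2.5989, t(Home) = 2.7119.
Expected clicks from Home to Product: 2.7119.

2.7119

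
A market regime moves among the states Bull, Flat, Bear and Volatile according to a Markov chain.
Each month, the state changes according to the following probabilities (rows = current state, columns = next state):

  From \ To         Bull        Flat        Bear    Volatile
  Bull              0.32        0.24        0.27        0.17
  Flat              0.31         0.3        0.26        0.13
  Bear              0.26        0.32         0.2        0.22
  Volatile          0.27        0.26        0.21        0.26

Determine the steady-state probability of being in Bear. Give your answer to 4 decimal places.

0.2392

Let the stationary distribution be π with π = πP and π_1 + π_2 + π_3 + π_4 = 1.
π_1 = 0.32·π_1 + 0.31·π_2 + 0.26·π_3 + 0.27·π_4
π_2 = 0.24·π_1 + 0.3·π_2 + 0.32·π_3 + 0.26·π_4
π_3 = 0.27·π_1 + 0.26·π_2 + 0.2·π_3 + 0.21·π_4
Solving with the normalization constraint gives π = (0.2935, 0.2797, 0.2392, 0.1877).
So the stationary probability of Bear is 0.2392.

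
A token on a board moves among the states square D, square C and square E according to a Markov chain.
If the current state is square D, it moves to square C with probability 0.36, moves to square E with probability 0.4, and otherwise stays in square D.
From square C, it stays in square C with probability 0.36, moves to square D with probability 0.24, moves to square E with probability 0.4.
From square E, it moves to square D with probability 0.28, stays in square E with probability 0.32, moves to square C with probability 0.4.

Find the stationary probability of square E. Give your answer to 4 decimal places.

Let the stationary distribution be π with π = πP and π_1 + π_2 + π_3 = 1.
π_1 = 0.24·π_1 + 0.24·π_2 + 0.28·π_3
π_2 = 0.36·π_1 + 0.36·π_2 + 0.4·π_3
Solving with the normalization constraint gives π = (0.2548, 0.3748, 0.3704).
So the stationary probability of square E is 0.3704.

0.3704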